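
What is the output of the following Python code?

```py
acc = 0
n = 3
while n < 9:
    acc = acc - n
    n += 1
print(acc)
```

-33

n=3: acc = 0-3 = -3
n=4: acc = (-3)-4 = -7
n=5: acc = (-7)-5 = -12
n=6: acc = (-12)-6 = -18
n=7: acc = (-18)-7 = -25
n=8: acc = (-25)-8 = -33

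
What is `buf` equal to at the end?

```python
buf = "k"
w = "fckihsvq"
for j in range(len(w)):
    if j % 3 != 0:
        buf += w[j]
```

j=0: skip
j=1: add 'c' → 'kc'
j=2: add 'k' → 'kck'
j=3: skip
j=4: add 'h' → 'kckh'
j=5: add 's' → 'kckhs'
j=6: skip
j=7: add 'q' → 'kckhsq'

'kckhsq'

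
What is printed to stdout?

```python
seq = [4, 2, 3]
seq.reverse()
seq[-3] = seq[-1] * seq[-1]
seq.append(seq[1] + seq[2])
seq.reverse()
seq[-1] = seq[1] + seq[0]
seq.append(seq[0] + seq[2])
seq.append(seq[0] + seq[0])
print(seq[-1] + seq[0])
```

reverse → [3, 2, 4]
seq[-3] = seq[-1]*seq[-1] = 4*4 = 16 → [16, 2, 4]
append seq[1]+seq[2] = 2+4 = 6 → [16, 2, 4, 6]
reverse → [6, 4, 2, 16]
seq[-1] = seq[1]+seq[0] = 4+6 = 10 → [6, 4, 2, 10]
append seq[0]+seq[2] = 6+2 = 8 → [6, 4, 2, 10, 8]
append seq[0]+seq[0] = 6+6 = 12 → [6, 4, 2, 10, 8, 12]
seq[-1]+seq[0] = 12+6 = 18

18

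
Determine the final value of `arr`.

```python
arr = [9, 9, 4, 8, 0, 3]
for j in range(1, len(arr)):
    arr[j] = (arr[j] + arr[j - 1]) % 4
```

j=1: arr[1] = (9+9)%4 = 2 → [9, 2, 4, 8, 0, 3]
j=2: arr[2] = (4+2)%4 = 2 → [9, 2, 2, 8, 0, 3]
j=3: arr[3] = (8+2)%4 = 2 → [9, 2, 2, 2, 0, 3]
j=4: arr[4] = (0+2)%4 = 2 → [9, 2, 2, 2, 2, 3]
j=5: arr[5] = (3+2)%4 = 1 → [9, 2, 2, 2, 2, 1]

[9, 2, 2, 2, 2, 1]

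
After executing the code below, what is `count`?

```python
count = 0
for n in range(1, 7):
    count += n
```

21

n=1: count = 0+1 = 1
n=2: count = 1+2 = 3
n=3: count = 3+3 = 6
n=4: count = 6+4 = 10
n=5: count = 10+5 = 15
n=6: count = 15+6 = 21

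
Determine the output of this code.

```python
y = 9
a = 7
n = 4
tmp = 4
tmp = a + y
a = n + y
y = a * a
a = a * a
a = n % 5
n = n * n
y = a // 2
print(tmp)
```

tmp = 7+9 = 16
a = 4+9 = 13
y = 13*13 = 169
a = 13*13 = 169
a = 4%5 = 4
n = 4*4 = 16
y = 4//2 = 2

16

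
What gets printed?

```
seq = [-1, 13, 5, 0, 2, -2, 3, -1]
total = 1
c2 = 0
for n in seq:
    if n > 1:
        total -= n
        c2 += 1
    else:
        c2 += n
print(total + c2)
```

-22

n=-1: not >1; c2=-1
n=13: >1, total = 1-13 = -12; c2=0
n=5: >1, total = (-12)-5 = -17; c2=1
n=0: not >1; c2=1
n=2: >1, total = (-17)-2 = -19; c2=2
n=-2: not >1; c2=0
n=3: >1, total = (-19)-3 = -22; c2=1
n=-1: not >1; c2=0
total+c2 = (-22)+0 = -22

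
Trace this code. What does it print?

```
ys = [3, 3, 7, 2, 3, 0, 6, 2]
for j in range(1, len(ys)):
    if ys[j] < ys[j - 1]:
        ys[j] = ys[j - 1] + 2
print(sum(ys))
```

78

j=1: 3>=3, unchanged → [3, 3, 7, 2, 3, 0, 6, 2]
j=2: 7>=3, unchanged → [3, 3, 7, 2, 3, 0, 6, 2]
j=3: 2<7, ys[3] = 7+2 = 9 → [3, 3, 7, 9, 3, 0, 6, 2]
j=4: 3<9, ys[4] = 9+2 = 11 → [3, 3, 7, 9, 11, 0, 6, 2]
j=5: 0<11, ys[5] = 11+2 = 13 → [3, 3, 7, 9, 11, 13, 6, 2]
j=6: 6<13, ys[6] = 13+2 = 15 → [3, 3, 7, 9, 11, 13, 15, 2]
j=7: 2<15, ys[7] = 15+2 = 17 → [3, 3, 7, 9, 11, 13, 15, 17]
sum = 78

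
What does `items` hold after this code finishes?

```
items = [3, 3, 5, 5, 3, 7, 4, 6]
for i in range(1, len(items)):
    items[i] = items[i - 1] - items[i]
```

[3, 0, -5, -10, -13, -20, -24, -30]

i=1: items[1] = 3-3 = 0 → [3, 0, 5, 5, 3, 7, 4, 6]
i=2: items[2] = 0-5 = -5 → [3, 0, -5, 5, 3, 7, 4, 6]
i=3: items[3] = (-5)-5 = -10 → [3, 0, -5, -10, 3, 7, 4, 6]
i=4: items[4] = (-10)-3 = -13 → [3, 0, -5, -10, -13, 7, 4, 6]
i=5: items[5] = (-13)-7 = -20 → [3, 0, -5, -10, -13, -20, 4, 6]
i=6: items[6] = (-20)-4 = -24 → [3, 0, -5, -10, -13, -20, -24, 6]
i=7: items[7] = (-24)-6 = -30 → [3, 0, -5, -10, -13, -20, -24, -30]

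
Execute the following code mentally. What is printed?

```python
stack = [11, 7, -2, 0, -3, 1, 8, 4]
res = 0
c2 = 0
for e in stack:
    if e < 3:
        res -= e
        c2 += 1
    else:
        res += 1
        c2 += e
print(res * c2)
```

272

e=11: not <3, res = 0+1 = 1; c2=11
e=7: not <3, res = 1+1 = 2; c2=18
e=-2: <3, res = 2-(-2) = 4; c2=19
e=0: <3, res = 4-0 = 4; c2=20
e=-3: <3, res = 4-(-3) = 7; c2=21
e=1: <3, res = 7-1 = 6; c2=22
e=8: not <3, res = 6+1 = 7; c2=30
e=4: not <3, res = 7+1 = 8; c2=34
res*c2 = 8*34 = 272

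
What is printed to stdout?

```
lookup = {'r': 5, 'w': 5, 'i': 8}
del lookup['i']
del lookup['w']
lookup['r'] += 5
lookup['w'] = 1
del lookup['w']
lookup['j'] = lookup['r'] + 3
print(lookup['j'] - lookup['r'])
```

del 'i' → {'r': 5, 'w': 5}
del 'w' → {'r': 5}
lookup['r'] = 5+5 = 10 → {'r': 10}
lookup['w'] = 1 → {'r': 10, 'w': 1}
del 'w' → {'r': 10}
lookup['j'] = lookup['r']+3 = 13 → {'r': 10, 'j': 13}
lookup['j']-lookup['r'] = 13-10 = 3

3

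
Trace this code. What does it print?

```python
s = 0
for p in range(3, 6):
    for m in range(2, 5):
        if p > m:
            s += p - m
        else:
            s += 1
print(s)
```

13

p=3,m=2: 3>2, s = 0+1 = 1
p=3,m=3: not 3>3, s = 1+1 = 2
p=3,m=4: not 3>4, s = 2+1 = 3
p=4,m=2: 4>2, s = 3+2 = 5
p=4,m=3: 4>3, s = 5+1 = 6
p=4,m=4: not 4>4, s = 6+1 = 7
p=5,m=2: 5>2, s = 7+3 = 10
p=5,m=3: 5>3, s = 10+2 = 12
p=5,m=4: 5>4, s = 12+1 = 13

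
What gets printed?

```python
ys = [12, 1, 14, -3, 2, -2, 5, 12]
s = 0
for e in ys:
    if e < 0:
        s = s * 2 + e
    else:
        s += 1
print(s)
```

e=12: not <0, s = 0+1 = 1
e=1: not <0, s = 1+1 = 2
e=14: not <0, s = 2+1 = 3
e=-3: <0, s = 3*2+(-3) = 3
e=2: not <0, s = 3+1 = 4
e=-2: <0, s = 4*2+(-2) = 6
e=5: not <0, s = 6+1 = 7
e=12: not <0, s = 7+1 = 8

8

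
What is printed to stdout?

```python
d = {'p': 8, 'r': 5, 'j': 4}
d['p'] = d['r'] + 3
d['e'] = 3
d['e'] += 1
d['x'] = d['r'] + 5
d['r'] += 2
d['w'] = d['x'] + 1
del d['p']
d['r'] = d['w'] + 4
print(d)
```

d['p'] = d['r']+3 = 8 → {'p': 8, 'r': 5, 'j': 4}
d['e'] = 3 → {'p': 8, 'r': 5, 'j': 4, 'e': 3}
d['e'] = 3+1 = 4 → {'p': 8, 'r': 5, 'j': 4, 'e': 4}
d['x'] = d['r']+5 = 10 → {'p': 8, 'r': 5, 'j': 4, 'e': 4, 'x': 10}
d['r'] = 5+2 = 7 → {'p': 8, 'r': 7, 'j': 4, 'e': 4, 'x': 10}
d['w'] = d['x']+1 = 11 → {'p': 8, 'r': 7, 'j': 4, 'e': 4, 'x': 10, 'w': 11}
del 'p' → {'r': 7, 'j': 4, 'e': 4, 'x': 10, 'w': 11}
d['r'] = d['w']+4 = 15 → {'r': 15, 'j': 4, 'e': 4, 'x': 10, 'w': 11}

{'r': 15, 'j': 4, 'e': 4, 'x': 10, 'w': 11}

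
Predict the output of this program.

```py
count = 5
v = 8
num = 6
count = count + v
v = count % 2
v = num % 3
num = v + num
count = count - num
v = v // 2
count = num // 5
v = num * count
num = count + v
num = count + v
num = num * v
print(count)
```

count = 5+8 = 13
v = 13%2 = 1
v = 6%3 = 0
num = 0+6 = 6
count = 13-6 = 7
v = 0//2 = 0
count = 6//5 = 1
v = 6*1 = 6
num = 1+6 = 7
num = 1+6 = 7
num = 7*6 = 42

1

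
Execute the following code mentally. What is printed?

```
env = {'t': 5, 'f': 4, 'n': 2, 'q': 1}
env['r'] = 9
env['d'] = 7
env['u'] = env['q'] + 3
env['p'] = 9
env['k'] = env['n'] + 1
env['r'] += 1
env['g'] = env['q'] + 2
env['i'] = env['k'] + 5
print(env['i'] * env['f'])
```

env['r'] = 9 → {'t': 5, 'f': 4, 'n': 2, 'q': 1, 'r': 9}
env['d'] = 7 → {'t': 5, 'f': 4, 'n': 2, 'q': 1, 'r': 9, 'd': 7}
env['u'] = env['q']+3 = 4 → {'t': 5, 'f': 4, 'n': 2, 'q': 1, 'r': 9, 'd': 7, 'u': 4}
env['p'] = 9 → {'t': 5, 'f': 4, 'n': 2, 'q': 1, 'r': 9, 'd': 7, 'u': 4, 'p': 9}
env['k'] = env['n']+1 = 3 → {'t': 5, 'f': 4, 'n': 2, 'q': 1, 'r': 9, 'd': 7, 'u': 4, 'p': 9, 'k': 3}
env['r'] = 9+1 = 10 → {'t': 5, 'f': 4, 'n': 2, 'q': 1, 'r': 10, 'd': 7, 'u': 4, 'p': 9, 'k': 3}
env['g'] = env['q']+2 = 3 → {'t': 5, 'f': 4, 'n': 2, 'q': 1, 'r': 10, 'd': 7, 'u': 4, 'p': 9, 'k': 3, 'g': 3}
env['i'] = env['k']+5 = 8 → {'t': 5, 'f': 4, 'n': 2, 'q': 1, 'r': 10, 'd': 7, 'u': 4, 'p': 9, 'k': 3, 'g': 3, 'i': 8}
env['i']*env['f'] = 8*4 = 32

32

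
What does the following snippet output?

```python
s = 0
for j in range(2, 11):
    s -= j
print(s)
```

j=2: s = 0-2 = -2
j=3: s = (-2)-3 = -5
j=4: s = (-5)-4 = -9
j=5: s = (-9)-5 = -14
j=6: s = (-14)-6 = -20
j=7: s = (-20)-7 = -27
j=8: s = (-27)-8 = -35
j=9: s = (-35)-9 = -44
j=10: s = (-44)-10 = -54

-54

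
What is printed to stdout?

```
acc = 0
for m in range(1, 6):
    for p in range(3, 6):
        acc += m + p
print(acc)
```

m=1,p=3: acc = 0+4 = 4
m=1,p=4: acc = 4+5 = 9
m=1,p=5: acc = 9+6 = 15
m=2,p=3: acc = 15+5 = 20
m=2,p=4: acc = 20+6 = 26
m=2,p=5: acc = 26+7 = 33
m=3,p=3: acc = 33+6 = 39
m=3,p=4: acc = 39+7 = 46
m=3,p=5: acc = 46+8 = 54
m=4,p=3: acc = 54+7 = 61
m=4,p=4: acc = 61+8 = 69
m=4,p=5: acc = 69+9 = 78
m=5,p=3: acc = 78+8 = 86
m=5,p=4: acc = 86+9 = 95
m=5,p=5: acc = 95+10 = 105

105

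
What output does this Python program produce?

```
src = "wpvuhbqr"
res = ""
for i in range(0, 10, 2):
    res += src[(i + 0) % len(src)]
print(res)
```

wvhqw

i=0: add src[0]='w' → 'w'
i=2: add src[2]='v' → 'wv'
i=4: add src[4]='h' → 'wvh'
i=6: add src[6]='q' → 'wvhq'
i=8: add src[0]='w' → 'wvhqw'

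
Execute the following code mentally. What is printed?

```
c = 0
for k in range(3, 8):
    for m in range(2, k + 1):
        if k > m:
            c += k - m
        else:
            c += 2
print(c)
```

45

k=3,m=2: 3>2, c = 0+1 = 1
k=3,m=3: not 3>3, c = 1+2 = 3
k=4,m=2: 4>2, c = 3+2 = 5
k=4,m=3: 4>3, c = 5+1 = 6
k=4,m=4: not 4>4, c = 6+2 = 8
k=5,m=2: 5>2, c = 8+3 = 11
k=5,m=3: 5>3, c = 11+2 = 13
k=5,m=4: 5>4, c = 13+1 = 14
k=5,m=5: not 5>5, c = 14+2 = 16
k=6,m=2: 6>2, c = 16+4 = 20
k=6,m=3: 6>3, c = 20+3 = 23
k=6,m=4: 6>4, c = 23+2 = 25
k=6,m=5: 6>5, c = 25+1 = 26
k=6,m=6: not 6>6, c = 26+2 = 28
k=7,m=2: 7>2, c = 28+5 = 33
k=7,m=3: 7>3, c = 33+4 = 37
k=7,m=4: 7>4, c = 37+3 = 40
k=7,m=5: 7>5, c = 40+2 = 42
k=7,m=6: 7>6, c = 42+1 = 43
k=7,m=7: not 7>7, c = 43+2 = 45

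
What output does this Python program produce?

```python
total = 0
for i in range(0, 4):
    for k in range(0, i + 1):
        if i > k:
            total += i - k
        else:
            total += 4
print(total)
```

i=0,k=0: not 0>0, total = 0+4 = 4
i=1,k=0: 1>0, total = 4+1 = 5
i=1,k=1: not 1>1, total = 5+4 = 9
i=2,k=0: 2>0, total = 9+2 = 11
i=2,k=1: 2>1, total = 11+1 = 12
i=2,k=2: not 2>2, total = 12+4 = 16
i=3,k=0: 3>0, total = 16+3 = 19
i=3,k=1: 3>1, total = 19+2 = 21
i=3,k=2: 3>2, total = 21+1 = 22
i=3,k=3: not 3>3, total = 22+4 = 26

26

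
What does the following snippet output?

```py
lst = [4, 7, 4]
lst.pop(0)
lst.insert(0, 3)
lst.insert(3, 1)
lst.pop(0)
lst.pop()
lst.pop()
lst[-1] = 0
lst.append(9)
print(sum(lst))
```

9

pop(0) removes 4 → [7, 4]
insert 3 at 0 → [3, 7, 4]
insert 1 at 3 → [3, 7, 4, 1]
pop(0) removes 3 → [7, 4, 1]
pop() removes 1 → [7, 4]
pop() removes 4 → [7]
lst[-1] = 0 → [0]
append 9 → [0, 9]
sum = 9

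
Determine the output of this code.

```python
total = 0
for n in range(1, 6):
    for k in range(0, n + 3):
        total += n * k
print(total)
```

n=1,k=0: total = 0+0 = 0
n=1,k=1: total = 0+1 = 1
n=1,k=2: total = 1+2 = 3
n=1,k=3: total = 3+3 = 6
n=2,k=0: total = 6+0 = 6
n=2,k=1: total = 6+2 = 8
n=2,k=2: total = 8+4 = 12
n=2,k=3: total = 12+6 = 18
n=2,k=4: total = 18+8 = 26
n=3,k=0: total = 26+0 = 26
n=3,k=1: total = 26+3 = 29
n=3,k=2: total = 29+6 = 35
n=3,k=3: total = 35+9 = 44
n=3,k=4: total = 44+12 = 56
n=3,k=5: total = 56+15 = 71
n=4,k=0: total = 71+0 = 71
n=4,k=1: total = 71+4 = 75
n=4,k=2: total = 75+8 = 83
n=4,k=3: total = 83+12 = 95
n=4,k=4: total = 95+16 = 111
n=4,k=5: total = 111+20 = 131
n=4,k=6: total = 131+24 = 155
n=5,k=0: total = 155+0 = 155
n=5,k=1: total = 155+5 = 160
n=5,k=2: total = 160+10 = 170
n=5,k=3: total = 170+15 = 185
n=5,k=4: total = 185+20 = 205
n=5,k=5: total = 205+25 = 230
n=5,k=6: total = 230+30 = 260
n=5,k=7: total = 260+35 = 295

295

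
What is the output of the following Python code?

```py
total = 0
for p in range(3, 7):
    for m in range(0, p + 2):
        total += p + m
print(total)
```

p=3,m=0: total = 0+3 = 3
p=3,m=1: total = 3+4 = 7
p=3,m=2: total = 7+5 = 12
p=3,m=3: total = 12+6 = 18
p=3,m=4: total = 18+7 = 25
p=4,m=0: total = 25+4 = 29
p=4,m=1: total = 29+5 = 34
p=4,m=2: total = 34+6 = 40
p=4,m=3: total = 40+7 = 47
p=4,m=4: total = 47+8 = 55
p=4,m=5: total = 55+9 = 64
p=5,m=0: total = 64+5 = 69
p=5,m=1: total = 69+6 = 75
p=5,m=2: total = 75+7 = 82
p=5,m=3: total = 82+8 = 90
p=5,m=4: total = 90+9 = 99
p=5,m=5: total = 99+10 = 109
p=5,m=6: total = 109+11 = 120
p=6,m=0: total = 120+6 = 126
p=6,m=1: total = 126+7 = 133
p=6,m=2: total = 133+8 = 141
p=6,m=3: total = 141+9 = 150
p=6,m=4: total = 150+10 = 160
p=6,m=5: total = 160+11 = 171
p=6,m=6: total = 171+12 = 183
p=6,m=7: total = 183+13 = 196

196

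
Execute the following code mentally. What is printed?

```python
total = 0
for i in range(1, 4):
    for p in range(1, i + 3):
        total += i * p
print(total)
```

71

i=1,p=1: total = 0+1 = 1
i=1,p=2: total = 1+2 = 3
i=1,p=3: total = 3+3 = 6
i=2,p=1: total = 6+2 = 8
i=2,p=2: total = 8+4 = 12
i=2,p=3: total = 12+6 = 18
i=2,p=4: total = 18+8 = 26
i=3,p=1: total = 26+3 = 29
i=3,p=2: total = 29+6 = 35
i=3,p=3: total = 35+9 = 44
i=3,p=4: total = 44+12 = 56
i=3,p=5: total = 56+15 = 71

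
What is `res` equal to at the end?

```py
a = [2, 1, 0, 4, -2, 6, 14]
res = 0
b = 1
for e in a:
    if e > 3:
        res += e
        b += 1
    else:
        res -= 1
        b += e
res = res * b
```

e=2: not >3, res = 0-1 = -1; b=3
e=1: not >3, res = (-1)-1 = -2; b=4
e=0: not >3, res = (-2)-1 = -3; b=4
e=4: >3, res = (-3)+4 = 1; b=5
e=-2: not >3, res = 1-1 = 0; b=3
e=6: >3, res = 0+6 = 6; b=4
e=14: >3, res = 6+14 = 20; b=5
res*b = 20*5 = 100

100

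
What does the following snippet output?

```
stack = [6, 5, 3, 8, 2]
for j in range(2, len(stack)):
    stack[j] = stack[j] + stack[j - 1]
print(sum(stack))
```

j=2: stack[2] = 3+5 = 8 → [6, 5, 8, 8, 2]
j=3: stack[3] = 8+8 = 16 → [6, 5, 8, 16, 2]
j=4: stack[4] = 2+16 = 18 → [6, 5, 8, 16, 18]
sum = 53

53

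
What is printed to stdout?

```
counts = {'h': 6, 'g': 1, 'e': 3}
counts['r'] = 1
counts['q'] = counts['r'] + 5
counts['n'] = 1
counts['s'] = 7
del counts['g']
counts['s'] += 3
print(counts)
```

{'h': 6, 'e': 3, 'r': 1, 'q': 6, 'n': 1, 's': 10}

counts['r'] = 1 → {'h': 6, 'g': 1, 'e': 3, 'r': 1}
counts['q'] = counts['r']+5 = 6 → {'h': 6, 'g': 1, 'e': 3, 'r': 1, 'q': 6}
counts['n'] = 1 → {'h': 6, 'g': 1, 'e': 3, 'r': 1, 'q': 6, 'n': 1}
counts['s'] = 7 → {'h': 6, 'g': 1, 'e': 3, 'r': 1, 'q': 6, 'n': 1, 's': 7}
del 'g' → {'h': 6, 'e': 3, 'r': 1, 'q': 6, 'n': 1, 's': 7}
counts['s'] = 7+3 = 10 → {'h': 6, 'e': 3, 'r': 1, 'q': 6, 'n': 1, 's': 10}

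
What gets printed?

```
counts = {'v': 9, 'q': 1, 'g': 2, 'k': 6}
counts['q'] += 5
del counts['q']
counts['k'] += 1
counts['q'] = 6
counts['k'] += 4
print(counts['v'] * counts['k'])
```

99

counts['q'] = 1+5 = 6 → {'v': 9, 'q': 6, 'g': 2, 'k': 6}
del 'q' → {'v': 9, 'g': 2, 'k': 6}
counts['k'] = 6+1 = 7 → {'v': 9, 'g': 2, 'k': 7}
counts['q'] = 6 → {'v': 9, 'g': 2, 'k': 7, 'q': 6}
counts['k'] = 7+4 = 11 → {'v': 9, 'g': 2, 'k': 11, 'q': 6}
counts['v']*counts['k'] = 9*11 = 99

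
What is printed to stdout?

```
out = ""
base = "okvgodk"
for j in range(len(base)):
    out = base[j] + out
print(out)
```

kdogvko

j=0: prepend 'o' → 'o'
j=1: prepend 'k' → 'ko'
j=2: prepend 'v' → 'vko'
j=3: prepend 'g' → 'gvko'
j=4: prepend 'o' → 'ogvko'
j=5: prepend 'd' → 'dogvko'
j=6: prepend 'k' → 'kdogvko'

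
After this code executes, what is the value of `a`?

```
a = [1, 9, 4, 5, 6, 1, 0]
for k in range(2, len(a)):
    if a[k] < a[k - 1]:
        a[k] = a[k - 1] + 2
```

k=2: 4<9, a[2] = 9+2 = 11 → [1, 9, 11, 5, 6, 1, 0]
k=3: 5<11, a[3] = 11+2 = 13 → [1, 9, 11, 13, 6, 1, 0]
k=4: 6<13, a[4] = 13+2 = 15 → [1, 9, 11, 13, 15, 1, 0]
k=5: 1<15, a[5] = 15+2 = 17 → [1, 9, 11, 13, 15, 17, 0]
k=6: 0<17, a[6] = 17+2 = 19 → [1, 9, 11, 13, 15, 17, 19]

[1, 9, 11, 13, 15, 17, 19]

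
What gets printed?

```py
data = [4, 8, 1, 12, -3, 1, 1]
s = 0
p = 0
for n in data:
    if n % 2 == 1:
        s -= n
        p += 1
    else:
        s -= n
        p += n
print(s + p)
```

4

n=4: not odd, s = 0-4 = -4; p=4
n=8: not odd, s = (-4)-8 = -12; p=12
n=1: odd, s = (-12)-1 = -13; p=13
n=12: not odd, s = (-13)-12 = -25; p=25
n=-3: odd, s = (-25)-(-3) = -22; p=26
n=1: odd, s = (-22)-1 = -23; p=27
n=1: odd, s = (-23)-1 = -24; p=28
s+p = (-24)+28 = 4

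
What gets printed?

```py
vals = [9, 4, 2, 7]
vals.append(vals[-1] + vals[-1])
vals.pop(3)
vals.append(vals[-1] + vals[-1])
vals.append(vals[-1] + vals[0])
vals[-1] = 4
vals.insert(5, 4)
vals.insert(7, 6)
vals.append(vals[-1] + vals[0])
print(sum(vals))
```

append vals[-1]+vals[-1] = 7+7 = 14 → [9, 4, 2, 7, 14]
pop(3) removes 7 → [9, 4, 2, 14]
append vals[-1]+vals[-1] = 14+14 = 28 → [9, 4, 2, 14, 28]
append vals[-1]+vals[0] = 28+9 = 37 → [9, 4, 2, 14, 28, 37]
vals[-1] = 4 → [9, 4, 2, 14, 28, 4]
insert 4 at 5 → [9, 4, 2, 14, 28, 4, 4]
insert 6 at 7 → [9, 4, 2, 14, 28, 4, 4, 6]
append vals[-1]+vals[0] = 6+9 = 15 → [9, 4, 2, 14, 28, 4, 4, 6, 15]
sum = 86

86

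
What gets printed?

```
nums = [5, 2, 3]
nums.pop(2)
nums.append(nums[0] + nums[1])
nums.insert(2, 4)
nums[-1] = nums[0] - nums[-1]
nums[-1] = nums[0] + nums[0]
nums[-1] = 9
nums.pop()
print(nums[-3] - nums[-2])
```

pop(2) removes 3 → [5, 2]
append nums[0]+nums[1] = 5+2 = 7 → [5, 2, 7]
insert 4 at 2 → [5, 2, 4, 7]
nums[-1] = nums[0]-nums[-1] = 5-7 = -2 → [5, 2, 4, -2]
nums[-1] = nums[0]+nums[0] = 5+5 = 10 → [5, 2, 4, 10]
nums[-1] = 9 → [5, 2, 4, 9]
pop() removes 9 → [5, 2, 4]
nums[-3]-nums[-2] = 5-2 = 3

3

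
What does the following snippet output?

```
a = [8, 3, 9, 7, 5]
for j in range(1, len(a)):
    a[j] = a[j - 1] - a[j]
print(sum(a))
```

j=1: a[1] = 8-3 = 5 → [8, 5, 9, 7, 5]
j=2: a[2] = 5-9 = -4 → [8, 5, -4, 7, 5]
j=3: a[3] = (-4)-7 = -11 → [8, 5, -4, -11, 5]
j=4: a[4] = (-11)-5 = -16 → [8, 5, -4, -11, -16]
sum = -18

-18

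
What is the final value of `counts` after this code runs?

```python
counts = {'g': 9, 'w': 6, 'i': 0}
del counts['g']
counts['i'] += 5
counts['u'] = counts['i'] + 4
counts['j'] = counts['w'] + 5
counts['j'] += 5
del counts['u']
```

del 'g' → {'w': 6, 'i': 0}
counts['i'] = 0+5 = 5 → {'w': 6, 'i': 5}
counts['u'] = counts['i']+4 = 9 → {'w': 6, 'i': 5, 'u': 9}
counts['j'] = counts['w']+5 = 11 → {'w': 6, 'i': 5, 'u': 9, 'j': 11}
counts['j'] = 11+5 = 16 → {'w': 6, 'i': 5, 'u': 9, 'j': 16}
del 'u' → {'w': 6, 'i': 5, 'j': 16}

{'w': 6, 'i': 5, 'j': 16}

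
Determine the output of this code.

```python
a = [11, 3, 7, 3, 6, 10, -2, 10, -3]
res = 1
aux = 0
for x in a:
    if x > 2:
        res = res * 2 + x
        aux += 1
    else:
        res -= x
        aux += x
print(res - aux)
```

x=11: >2, res = 1*2+11 = 13; aux=1
x=3: >2, res = 13*2+3 = 29; aux=2
x=7: >2, res = 29*2+7 = 65; aux=3
x=3: >2, res = 65*2+3 = 133; aux=4
x=6: >2, res = 133*2+6 = 272; aux=5
x=10: >2, res = 272*2+10 = 554; aux=6
x=-2: not >2, res = 554-(-2) = 556; aux=4
x=10: >2, res = 556*2+10 = 1122; aux=5
x=-3: not >2, res = 1122-(-3) = 1125; aux=2
res-aux = 1125-2 = 1123

1123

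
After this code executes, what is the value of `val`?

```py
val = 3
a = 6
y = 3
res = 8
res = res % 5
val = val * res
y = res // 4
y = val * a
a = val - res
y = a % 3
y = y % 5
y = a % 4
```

9

res = 8%5 = 3
val = 3*3 = 9
y = 3//4 = 0
y = 9*6 = 54
a = 9-3 = 6
y = 6%3 = 0
y = 0%5 = 0
y = 6%4 = 2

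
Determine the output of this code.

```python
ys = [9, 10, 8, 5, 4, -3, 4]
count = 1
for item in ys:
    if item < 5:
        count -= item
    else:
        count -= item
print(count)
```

item=9: not <5, count = 1-9 = -8
item=10: not <5, count = (-8)-10 = -18
item=8: not <5, count = (-18)-8 = -26
item=5: not <5, count = (-26)-5 = -31
item=4: <5, count = (-31)-4 = -35
item=-3: <5, count = (-35)-(-3) = -32
item=4: <5, count = (-32)-4 = -36

-36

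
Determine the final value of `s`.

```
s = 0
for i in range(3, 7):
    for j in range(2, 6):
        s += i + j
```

128

i=3,j=2: s = 0+5 = 5
i=3,j=3: s = 5+6 = 11
i=3,j=4: s = 11+7 = 18
i=3,j=5: s = 18+8 = 26
i=4,j=2: s = 26+6 = 32
i=4,j=3: s = 32+7 = 39
i=4,j=4: s = 39+8 = 47
i=4,j=5: s = 47+9 = 56
i=5,j=2: s = 56+7 = 63
i=5,j=3: s = 63+8 = 71
i=5,j=4: s = 71+9 = 80
i=5,j=5: s = 80+10 = 90
i=6,j=2: s = 90+8 = 98
i=6,j=3: s = 98+9 = 107
i=6,j=4: s = 107+10 = 117
i=6,j=5: s = 117+11 = 128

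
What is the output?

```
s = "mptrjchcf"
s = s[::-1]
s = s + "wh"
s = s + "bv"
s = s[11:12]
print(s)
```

reverse → 'fchcjrtpm'
+ 'wh' → 'fchcjrtpmwh'
+ 'bv' → 'fchcjrtpmwhbv'
slice [11:12] → 'b'

b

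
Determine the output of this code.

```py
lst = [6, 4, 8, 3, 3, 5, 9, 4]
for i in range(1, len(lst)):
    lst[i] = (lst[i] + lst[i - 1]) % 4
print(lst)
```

i=1: lst[1] = (4+6)%4 = 2 → [6, 2, 8, 3, 3, 5, 9, 4]
i=2: lst[2] = (8+2)%4 = 2 → [6, 2, 2, 3, 3, 5, 9, 4]
i=3: lst[3] = (3+2)%4 = 1 → [6, 2, 2, 1, 3, 5, 9, 4]
i=4: lst[4] = (3+1)%4 = 0 → [6, 2, 2, 1, 0, 5, 9, 4]
i=5: lst[5] = (5+0)%4 = 1 → [6, 2, 2, 1, 0, 1, 9, 4]
i=6: lst[6] = (9+1)%4 = 2 → [6, 2, 2, 1, 0, 1, 2, 4]
i=7: lst[7] = (4+2)%4 = 2 → [6, 2, 2, 1, 0, 1, 2, 2]

[6, 2, 2, 1, 0, 1, 2, 2]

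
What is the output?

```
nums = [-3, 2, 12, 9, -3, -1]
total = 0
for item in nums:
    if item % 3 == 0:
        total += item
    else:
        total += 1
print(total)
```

17

item=-3: %3==0, total = 0+(-3) = -3
item=2: not %3==0, total = (-3)+1 = -2
item=12: %3==0, total = (-2)+12 = 10
item=9: %3==0, total = 10+9 = 19
item=-3: %3==0, total = 19+(-3) = 16
item=-1: not %3==0, total = 16+1 = 17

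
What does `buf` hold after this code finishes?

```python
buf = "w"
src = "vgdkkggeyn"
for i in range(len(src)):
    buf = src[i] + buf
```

'nyeggkkdgvw'

i=0: prepend 'v' → 'vw'
i=1: prepend 'g' → 'gvw'
i=2: prepend 'd' → 'dgvw'
i=3: prepend 'k' → 'kdgvw'
i=4: prepend 'k' → 'kkdgvw'
i=5: prepend 'g' → 'gkkdgvw'
i=6: prepend 'g' → 'ggkkdgvw'
i=7: prepend 'e' → 'eggkkdgvw'
i=8: prepend 'y' → 'yeggkkdgvw'
i=9: prepend 'n' → 'nyeggkkdgvw'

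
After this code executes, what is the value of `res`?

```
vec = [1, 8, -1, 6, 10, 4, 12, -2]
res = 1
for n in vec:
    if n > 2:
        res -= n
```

n=1: not >2
n=8: >2, res = 1-8 = -7
n=-1: not >2
n=6: >2, res = (-7)-6 = -13
n=10: >2, res = (-13)-10 = -23
n=4: >2, res = (-23)-4 = -27
n=12: >2, res = (-27)-12 = -39
n=-2: not >2

-39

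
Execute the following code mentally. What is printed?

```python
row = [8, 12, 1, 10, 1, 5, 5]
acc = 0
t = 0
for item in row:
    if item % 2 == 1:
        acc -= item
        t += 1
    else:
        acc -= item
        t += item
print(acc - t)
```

item=8: not odd, acc = 0-8 = -8; t=8
item=12: not odd, acc = (-8)-12 = -20; t=20
item=1: odd, acc = (-20)-1 = -21; t=21
item=10: not odd, acc = (-21)-10 = -31; t=31
item=1: odd, acc = (-31)-1 = -32; t=32
item=5: odd, acc = (-32)-5 = -37; t=33
item=5: odd, acc = (-37)-5 = -42; t=34
acc-t = (-42)-34 = -76

-76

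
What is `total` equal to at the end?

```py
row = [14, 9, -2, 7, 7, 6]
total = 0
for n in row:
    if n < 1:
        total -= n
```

n=14: not <1
n=9: not <1
n=-2: <1, total = 0-(-2) = 2
n=7: not <1
n=7: not <1
n=6: not <1

2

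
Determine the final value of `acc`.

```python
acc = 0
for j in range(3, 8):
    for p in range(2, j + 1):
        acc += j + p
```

j=3,p=2: acc = 0+5 = 5
j=3,p=3: acc = 5+6 = 11
j=4,p=2: acc = 11+6 = 17
j=4,p=3: acc = 17+7 = 24
j=4,p=4: acc = 24+8 = 32
j=5,p=2: acc = 32+7 = 39
j=5,p=3: acc = 39+8 = 47
j=5,p=4: acc = 47+9 = 56
j=5,p=5: acc = 56+10 = 66
j=6,p=2: acc = 66+8 = 74
j=6,p=3: acc = 74+9 = 83
j=6,p=4: acc = 83+10 = 93
j=6,p=5: acc = 93+11 = 104
j=6,p=6: acc = 104+12 = 116
j=7,p=2: acc = 116+9 = 125
j=7,p=3: acc = 125+10 = 135
j=7,p=4: acc = 135+11 = 146
j=7,p=5: acc = 146+12 = 158
j=7,p=6: acc = 158+13 = 171
j=7,p=7: acc = 171+14 = 185

185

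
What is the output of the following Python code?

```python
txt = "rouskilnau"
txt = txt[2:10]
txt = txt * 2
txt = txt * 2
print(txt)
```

slice [2:10] → 'uskilnau'
repeat ×2 → 'uskilnauuskilnau'
repeat ×2 → 'uskilnauuskilnauuskilnauuskilnau'

uskilnauuskilnauuskilnauuskilnau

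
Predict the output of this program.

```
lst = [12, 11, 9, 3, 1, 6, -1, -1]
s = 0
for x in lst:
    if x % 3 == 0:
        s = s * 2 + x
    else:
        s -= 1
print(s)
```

132

x=12: %3==0, s = 0*2+12 = 12
x=11: not %3==0, s = 12-1 = 11
x=9: %3==0, s = 11*2+9 = 31
x=3: %3==0, s = 31*2+3 = 65
x=1: not %3==0, s = 65-1 = 64
x=6: %3==0, s = 64*2+6 = 134
x=-1: not %3==0, s = 134-1 = 133
x=-1: not %3==0, s = 133-1 = 132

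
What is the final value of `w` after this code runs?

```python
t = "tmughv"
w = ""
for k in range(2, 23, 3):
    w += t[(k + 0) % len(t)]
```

k=2: add t[2]='u' → 'u'
k=5: add t[5]='v' → 'uv'
k=8: add t[2]='u' → 'uvu'
k=11: add t[5]='v' → 'uvuv'
k=14: add t[2]='u' → 'uvuvu'
k=17: add t[5]='v' → 'uvuvuv'
k=20: add t[2]='u' → 'uvuvuvu'

'uvuvuvu'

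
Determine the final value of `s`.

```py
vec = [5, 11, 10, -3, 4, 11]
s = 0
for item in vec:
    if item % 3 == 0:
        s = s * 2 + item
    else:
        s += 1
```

5

item=5: not %3==0, s = 0+1 = 1
item=11: not %3==0, s = 1+1 = 2
item=10: not %3==0, s = 2+1 = 3
item=-3: %3==0, s = 3*2+(-3) = 3
item=4: not %3==0, s = 3+1 = 4
item=11: not %3==0, s = 4+1 = 5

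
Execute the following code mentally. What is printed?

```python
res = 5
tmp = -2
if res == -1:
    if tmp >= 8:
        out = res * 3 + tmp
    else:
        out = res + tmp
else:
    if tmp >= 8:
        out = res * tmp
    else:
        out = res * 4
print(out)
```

res=5, tmp=-2
res == -1 is False; tmp >= 8 is False
→ out = res * 4 = 20

20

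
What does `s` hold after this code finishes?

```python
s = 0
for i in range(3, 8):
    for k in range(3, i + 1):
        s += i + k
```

150

i=3,k=3: s = 0+6 = 6
i=4,k=3: s = 6+7 = 13
i=4,k=4: s = 13+8 = 21
i=5,k=3: s = 21+8 = 29
i=5,k=4: s = 29+9 = 38
i=5,k=5: s = 38+10 = 48
i=6,k=3: s = 48+9 = 57
i=6,k=4: s = 57+10 = 67
i=6,k=5: s = 67+11 = 78
i=6,k=6: s = 78+12 = 90
i=7,k=3: s = 90+10 = 100
i=7,k=4: s = 100+11 = 111
i=7,k=5: s = 111+12 = 123
i=7,k=6: s = 123+13 = 136
i=7,k=7: s = 136+14 = 150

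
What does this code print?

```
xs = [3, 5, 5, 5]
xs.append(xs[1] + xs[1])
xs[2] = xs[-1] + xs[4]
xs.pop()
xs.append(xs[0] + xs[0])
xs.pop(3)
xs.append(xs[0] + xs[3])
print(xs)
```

[3, 5, 20, 6, 9]

append xs[1]+xs[1] = 5+5 = 10 → [3, 5, 5, 5, 10]
xs[2] = xs[-1]+xs[4] = 10+10 = 20 → [3, 5, 20, 5, 10]
pop() removes 10 → [3, 5, 20, 5]
append xs[0]+xs[0] = 3+3 = 6 → [3, 5, 20, 5, 6]
pop(3) removes 5 → [3, 5, 20, 6]
append xs[0]+xs[3] = 3+6 = 9 → [3, 5, 20, 6, 9]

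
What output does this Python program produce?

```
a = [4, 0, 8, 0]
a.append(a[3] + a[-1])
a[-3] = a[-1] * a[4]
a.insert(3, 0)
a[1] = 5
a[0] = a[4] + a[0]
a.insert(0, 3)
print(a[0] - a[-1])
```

append a[3]+a[-1] = 0+0 = 0 → [4, 0, 8, 0, 0]
a[-3] = a[-1]*a[4] = 0*0 = 0 → [4, 0, 0, 0, 0]
insert 0 at 3 → [4, 0, 0, 0, 0, 0]
a[1] = 5 → [4, 5, 0, 0, 0, 0]
a[0] = a[4]+a[0] = 0+4 = 4 → [4, 5, 0, 0, 0, 0]
insert 3 at 0 → [3, 4, 5, 0, 0, 0, 0]
a[0]-a[-1] = 3-0 = 3

3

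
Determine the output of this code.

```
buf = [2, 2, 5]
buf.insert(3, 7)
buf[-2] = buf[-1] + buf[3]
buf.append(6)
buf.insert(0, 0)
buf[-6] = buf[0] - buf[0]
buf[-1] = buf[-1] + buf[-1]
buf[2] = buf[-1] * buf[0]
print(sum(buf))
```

35

insert 7 at 3 → [2, 2, 5, 7]
buf[-2] = buf[-1]+buf[3] = 7+7 = 14 → [2, 2, 14, 7]
append 6 → [2, 2, 14, 7, 6]
insert 0 at 0 → [0, 2, 2, 14, 7, 6]
buf[-6] = buf[0]-buf[0] = 0-0 = 0 → [0, 2, 2, 14, 7, 6]
buf[-1] = buf[-1]+buf[-1] = 6+6 = 12 → [0, 2, 2, 14, 7, 12]
buf[2] = buf[-1]*buf[0] = 12*0 = 0 → [0, 2, 0, 14, 7, 12]
sum = 35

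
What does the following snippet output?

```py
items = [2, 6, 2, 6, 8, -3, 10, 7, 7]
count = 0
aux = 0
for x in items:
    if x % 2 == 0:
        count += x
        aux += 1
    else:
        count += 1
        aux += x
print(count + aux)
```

54

x=2: even, count = 0+2 = 2; aux=1
x=6: even, count = 2+6 = 8; aux=2
x=2: even, count = 8+2 = 10; aux=3
x=6: even, count = 10+6 = 16; aux=4
x=8: even, count = 16+8 = 24; aux=5
x=-3: not even, count = 24+1 = 25; aux=2
x=10: even, count = 25+10 = 35; aux=3
x=7: not even, count = 35+1 = 36; aux=10
x=7: not even, count = 36+1 = 37; aux=17
count+aux = 37+17 = 54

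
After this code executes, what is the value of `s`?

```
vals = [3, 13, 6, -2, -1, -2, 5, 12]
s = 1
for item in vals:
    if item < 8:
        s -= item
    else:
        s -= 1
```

-10

item=3: <8, s = 1-3 = -2
item=13: not <8, s = (-2)-1 = -3
item=6: <8, s = (-3)-6 = -9
item=-2: <8, s = (-9)-(-2) = -7
item=-1: <8, s = (-7)-(-1) = -6
item=-2: <8, s = (-6)-(-2) = -4
item=5: <8, s = (-4)-5 = -9
item=12: not <8, s = (-9)-1 = -10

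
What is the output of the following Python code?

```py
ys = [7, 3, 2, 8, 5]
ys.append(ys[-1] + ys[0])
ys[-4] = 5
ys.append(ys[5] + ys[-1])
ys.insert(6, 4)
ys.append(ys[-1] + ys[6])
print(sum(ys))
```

96

append ys[-1]+ys[0] = 5+7 = 12 → [7, 3, 2, 8, 5, 12]
ys[-4] = 5 → [7, 3, 5, 8, 5, 12]
append ys[5]+ys[-1] = 12+12 = 24 → [7, 3, 5, 8, 5, 12, 24]
insert 4 at 6 → [7, 3, 5, 8, 5, 12, 4, 24]
append ys[-1]+ys[6] = 24+4 = 28 → [7, 3, 5, 8, 5, 12, 4, 24, 28]
sum = 96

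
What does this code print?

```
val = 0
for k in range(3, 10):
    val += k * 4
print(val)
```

168

k=3: val = 0+3*4 = 12
k=4: val = 12+4*4 = 28
k=5: val = 28+5*4 = 48
k=6: val = 48+6*4 = 72
k=7: val = 72+7*4 = 100
k=8: val = 100+8*4 = 132
k=9: val = 132+9*4 = 168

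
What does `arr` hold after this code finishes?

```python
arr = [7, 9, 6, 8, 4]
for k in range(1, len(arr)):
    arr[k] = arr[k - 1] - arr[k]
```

[7, -2, -8, -16, -20]

k=1: arr[1] = 7-9 = -2 → [7, -2, 6, 8, 4]
k=2: arr[2] = (-2)-6 = -8 → [7, -2, -8, 8, 4]
k=3: arr[3] = (-8)-8 = -16 → [7, -2, -8, -16, 4]
k=4: arr[4] = (-16)-4 = -20 → [7, -2, -8, -16, -20]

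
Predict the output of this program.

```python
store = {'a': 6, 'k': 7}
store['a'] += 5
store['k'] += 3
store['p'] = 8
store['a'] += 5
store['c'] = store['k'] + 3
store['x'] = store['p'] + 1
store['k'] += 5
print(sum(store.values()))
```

61

store['a'] = 6+5 = 11 → {'a': 11, 'k': 7}
store['k'] = 7+3 = 10 → {'a': 11, 'k': 10}
store['p'] = 8 → {'a': 11, 'k': 10, 'p': 8}
store['a'] = 11+5 = 16 → {'a': 16, 'k': 10, 'p': 8}
store['c'] = store['k']+3 = 13 → {'a': 16, 'k': 10, 'p': 8, 'c': 13}
store['x'] = store['p']+1 = 9 → {'a': 16, 'k': 10, 'p': 8, 'c': 13, 'x': 9}
store['k'] = 10+5 = 15 → {'a': 16, 'k': 15, 'p': 8, 'c': 13, 'x': 9}
sum of values = 61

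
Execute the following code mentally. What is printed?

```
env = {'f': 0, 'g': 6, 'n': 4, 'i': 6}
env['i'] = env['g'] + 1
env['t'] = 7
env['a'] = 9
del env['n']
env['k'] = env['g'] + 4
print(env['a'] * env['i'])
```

63

env['i'] = env['g']+1 = 7 → {'f': 0, 'g': 6, 'n': 4, 'i': 7}
env['t'] = 7 → {'f': 0, 'g': 6, 'n': 4, 'i': 7, 't': 7}
env['a'] = 9 → {'f': 0, 'g': 6, 'n': 4, 'i': 7, 't': 7, 'a': 9}
del 'n' → {'f': 0, 'g': 6, 'i': 7, 't': 7, 'a': 9}
env['k'] = env['g']+4 = 10 → {'f': 0, 'g': 6, 'i': 7, 't': 7, 'a': 9, 'k': 10}
env['a']*env['i'] = 9*7 = 63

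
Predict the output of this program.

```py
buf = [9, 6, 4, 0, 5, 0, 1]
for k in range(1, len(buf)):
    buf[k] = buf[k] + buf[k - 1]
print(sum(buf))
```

k=1: buf[1] = 6+9 = 15 → [9, 15, 4, 0, 5, 0, 1]
k=2: buf[2] = 4+15 = 19 → [9, 15, 19, 0, 5, 0, 1]
k=3: buf[3] = 0+19 = 19 → [9, 15, 19, 19, 5, 0, 1]
k=4: buf[4] = 5+19 = 24 → [9, 15, 19, 19, 24, 0, 1]
k=5: buf[5] = 0+24 = 24 → [9, 15, 19, 19, 24, 24, 1]
k=6: buf[6] = 1+24 = 25 → [9, 15, 19, 19, 24, 24, 25]
sum = 135

135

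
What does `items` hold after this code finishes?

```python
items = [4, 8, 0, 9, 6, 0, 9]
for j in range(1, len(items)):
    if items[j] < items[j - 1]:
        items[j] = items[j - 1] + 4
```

[4, 8, 12, 16, 20, 24, 28]

j=1: 8>=4, unchanged → [4, 8, 0, 9, 6, 0, 9]
j=2: 0<8, items[2] = 8+4 = 12 → [4, 8, 12, 9, 6, 0, 9]
j=3: 9<12, items[3] = 12+4 = 16 → [4, 8, 12, 16, 6, 0, 9]
j=4: 6<16, items[4] = 16+4 = 20 → [4, 8, 12, 16, 20, 0, 9]
j=5: 0<20, items[5] = 20+4 = 24 → [4, 8, 12, 16, 20, 24, 9]
j=6: 9<24, items[6] = 24+4 = 28 → [4, 8, 12, 16, 20, 24, 28]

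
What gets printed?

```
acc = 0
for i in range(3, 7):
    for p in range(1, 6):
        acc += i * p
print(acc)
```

270

i=3,p=1: acc = 0+3 = 3
i=3,p=2: acc = 3+6 = 9
i=3,p=3: acc = 9+9 = 18
i=3,p=4: acc = 18+12 = 30
i=3,p=5: acc = 30+15 = 45
i=4,p=1: acc = 45+4 = 49
i=4,p=2: acc = 49+8 = 57
i=4,p=3: acc = 57+12 = 69
i=4,p=4: acc = 69+16 = 85
i=4,p=5: acc = 85+20 = 105
i=5,p=1: acc = 105+5 = 110
i=5,p=2: acc = 110+10 = 120
i=5,p=3: acc = 120+15 = 135
i=5,p=4: acc = 135+20 = 155
i=5,p=5: acc = 155+25 = 180
i=6,p=1: acc = 180+6 = 186
i=6,p=2: acc = 186+12 = 198
i=6,p=3: acc = 198+18 = 216
i=6,p=4: acc = 216+24 = 240
i=6,p=5: acc = 240+30 = 270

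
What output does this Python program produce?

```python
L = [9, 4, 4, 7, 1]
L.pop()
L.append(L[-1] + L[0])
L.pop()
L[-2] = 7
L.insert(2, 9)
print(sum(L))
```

36

pop() removes 1 → [9, 4, 4, 7]
append L[-1]+L[0] = 7+9 = 16 → [9, 4, 4, 7, 16]
pop() removes 16 → [9, 4, 4, 7]
L[-2] = 7 → [9, 4, 7, 7]
insert 9 at 2 → [9, 4, 9, 7, 7]
sum = 36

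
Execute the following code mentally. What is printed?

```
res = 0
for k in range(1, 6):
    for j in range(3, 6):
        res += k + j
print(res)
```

k=1,j=3: res = 0+4 = 4
k=1,j=4: res = 4+5 = 9
k=1,j=5: res = 9+6 = 15
k=2,j=3: res = 15+5 = 20
k=2,j=4: res = 20+6 = 26
k=2,j=5: res = 26+7 = 33
k=3,j=3: res = 33+6 = 39
k=3,j=4: res = 39+7 = 46
k=3,j=5: res = 46+8 = 54
k=4,j=3: res = 54+7 = 61
k=4,j=4: res = 61+8 = 69
k=4,j=5: res = 69+9 = 78
k=5,j=3: res = 78+8 = 86
k=5,j=4: res = 86+9 = 95
k=5,j=5: res = 95+10 = 105

105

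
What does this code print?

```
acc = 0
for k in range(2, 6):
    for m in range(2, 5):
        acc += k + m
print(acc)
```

k=2,m=2: acc = 0+4 = 4
k=2,m=3: acc = 4+5 = 9
k=2,m=4: acc = 9+6 = 15
k=3,m=2: acc = 15+5 = 20
k=3,m=3: acc = 20+6 = 26
k=3,m=4: acc = 26+7 = 33
k=4,m=2: acc = 33+6 = 39
k=4,m=3: acc = 39+7 = 46
k=4,m=4: acc = 46+8 = 54
k=5,m=2: acc = 54+7 = 61
k=5,m=3: acc = 61+8 = 69
k=5,m=4: acc = 69+9 = 78

78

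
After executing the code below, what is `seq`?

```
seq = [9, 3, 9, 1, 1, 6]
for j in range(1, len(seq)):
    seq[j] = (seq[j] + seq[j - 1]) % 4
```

j=1: seq[1] = (3+9)%4 = 0 → [9, 0, 9, 1, 1, 6]
j=2: seq[2] = (9+0)%4 = 1 → [9, 0, 1, 1, 1, 6]
j=3: seq[3] = (1+1)%4 = 2 → [9, 0, 1, 2, 1, 6]
j=4: seq[4] = (1+2)%4 = 3 → [9, 0, 1, 2, 3, 6]
j=5: seq[5] = (6+3)%4 = 1 → [9, 0, 1, 2, 3, 1]

[9, 0, 1, 2, 3, 1]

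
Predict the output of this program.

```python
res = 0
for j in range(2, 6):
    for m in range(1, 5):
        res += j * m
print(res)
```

140

j=2,m=1: res = 0+2 = 2
j=2,m=2: res = 2+4 = 6
j=2,m=3: res = 6+6 = 12
j=2,m=4: res = 12+8 = 20
j=3,m=1: res = 20+3 = 23
j=3,m=2: res = 23+6 = 29
j=3,m=3: res = 29+9 = 38
j=3,m=4: res = 38+12 = 50
j=4,m=1: res = 50+4 = 54
j=4,m=2: res = 54+8 = 62
j=4,m=3: res = 62+12 = 74
j=4,m=4: res = 74+16 = 90
j=5,m=1: res = 90+5 = 95
j=5,m=2: res = 95+10 = 105
j=5,m=3: res = 105+15 = 120
j=5,m=4: res = 120+20 = 140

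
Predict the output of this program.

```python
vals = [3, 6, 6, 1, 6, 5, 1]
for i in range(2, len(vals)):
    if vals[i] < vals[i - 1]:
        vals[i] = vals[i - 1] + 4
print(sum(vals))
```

i=2: 6>=6, unchanged → [3, 6, 6, 1, 6, 5, 1]
i=3: 1<6, vals[3] = 6+4 = 10 → [3, 6, 6, 10, 6, 5, 1]
i=4: 6<10, vals[4] = 10+4 = 14 → [3, 6, 6, 10, 14, 5, 1]
i=5: 5<14, vals[5] = 14+4 = 18 → [3, 6, 6, 10, 14, 18, 1]
i=6: 1<18, vals[6] = 18+4 = 22 → [3, 6, 6, 10, 14, 18, 22]
sum = 79

79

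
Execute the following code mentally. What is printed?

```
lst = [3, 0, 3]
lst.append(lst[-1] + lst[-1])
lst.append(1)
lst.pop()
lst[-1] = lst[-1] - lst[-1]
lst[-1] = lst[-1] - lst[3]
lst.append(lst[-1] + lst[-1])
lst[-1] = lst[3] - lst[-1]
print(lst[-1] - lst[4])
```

0

append lst[-1]+lst[-1] = 3+3 = 6 → [3, 0, 3, 6]
append 1 → [3, 0, 3, 6, 1]
pop() removes 1 → [3, 0, 3, 6]
lst[-1] = lst[-1]-lst[-1] = 6-6 = 0 → [3, 0, 3, 0]
lst[-1] = lst[-1]-lst[3] = 0-0 = 0 → [3, 0, 3, 0]
append lst[-1]+lst[-1] = 0+0 = 0 → [3, 0, 3, 0, 0]
lst[-1] = lst[3]-lst[-1] = 0-0 = 0 → [3, 0, 3, 0, 0]
lst[-1]-lst[4] = 0-0 = 0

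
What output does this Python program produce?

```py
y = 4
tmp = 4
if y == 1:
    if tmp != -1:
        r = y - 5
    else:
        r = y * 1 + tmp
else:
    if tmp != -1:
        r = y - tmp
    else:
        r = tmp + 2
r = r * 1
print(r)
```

0

y=4, tmp=4
y == 1 is False; tmp != -1 is True
→ r = y - tmp = 0
r = 0*1 = 0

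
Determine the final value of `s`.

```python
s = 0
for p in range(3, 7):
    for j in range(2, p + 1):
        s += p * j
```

p=3,j=2: s = 0+6 = 6
p=3,j=3: s = 6+9 = 15
p=4,j=2: s = 15+8 = 23
p=4,j=3: s = 23+12 = 35
p=4,j=4: s = 35+16 = 51
p=5,j=2: s = 51+10 = 61
p=5,j=3: s = 61+15 = 76
p=5,j=4: s = 76+20 = 96
p=5,j=5: s = 96+25 = 121
p=6,j=2: s = 121+12 = 133
p=6,j=3: s = 133+18 = 151
p=6,j=4: s = 151+24 = 175
p=6,j=5: s = 175+30 = 205
p=6,j=6: s = 205+36 = 241

241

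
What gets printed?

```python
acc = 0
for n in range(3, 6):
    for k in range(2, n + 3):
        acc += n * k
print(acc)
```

n=3,k=2: acc = 0+6 = 6
n=3,k=3: acc = 6+9 = 15
n=3,k=4: acc = 15+12 = 27
n=3,k=5: acc = 27+15 = 42
n=4,k=2: acc = 42+8 = 50
n=4,k=3: acc = 50+12 = 62
n=4,k=4: acc = 62+16 = 78
n=4,k=5: acc = 78+20 = 98
n=4,k=6: acc = 98+24 = 122
n=5,k=2: acc = 122+10 = 132
n=5,k=3: acc = 132+15 = 147
n=5,k=4: acc = 147+20 = 167
n=5,k=5: acc = 167+25 = 192
n=5,k=6: acc = 192+30 = 222
n=5,k=7: acc = 222+35 = 257

257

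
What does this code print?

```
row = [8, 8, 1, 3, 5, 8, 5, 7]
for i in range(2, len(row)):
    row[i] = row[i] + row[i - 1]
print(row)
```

[8, 8, 9, 12, 17, 25, 30, 37]

i=2: row[2] = 1+8 = 9 → [8, 8, 9, 3, 5, 8, 5, 7]
i=3: row[3] = 3+9 = 12 → [8, 8, 9, 12, 5, 8, 5, 7]
i=4: row[4] = 5+12 = 17 → [8, 8, 9, 12, 17, 8, 5, 7]
i=5: row[5] = 8+17 = 25 → [8, 8, 9, 12, 17, 25, 5, 7]
i=6: row[6] = 5+25 = 30 → [8, 8, 9, 12, 17, 25, 30, 7]
i=7: row[7] = 7+30 = 37 → [8, 8, 9, 12, 17, 25, 30, 37]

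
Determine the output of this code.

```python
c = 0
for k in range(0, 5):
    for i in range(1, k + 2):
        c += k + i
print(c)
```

75

k=0,i=1: c = 0+1 = 1
k=1,i=1: c = 1+2 = 3
k=1,i=2: c = 3+3 = 6
k=2,i=1: c = 6+3 = 9
k=2,i=2: c = 9+4 = 13
k=2,i=3: c = 13+5 = 18
k=3,i=1: c = 18+4 = 22
k=3,i=2: c = 22+5 = 27
k=3,i=3: c = 27+6 = 33
k=3,i=4: c = 33+7 = 40
k=4,i=1: c = 40+5 = 45
k=4,i=2: c = 45+6 = 51
k=4,i=3: c = 51+7 = 58
k=4,i=4: c = 58+8 = 66
k=4,i=5: c = 66+9 = 75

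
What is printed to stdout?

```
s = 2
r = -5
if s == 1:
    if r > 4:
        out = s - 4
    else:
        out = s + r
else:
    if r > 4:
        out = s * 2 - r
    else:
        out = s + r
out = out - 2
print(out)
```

s=2, r=-5
s == 1 is False; r > 4 is False
→ out = s + r = -3
out = (-3)-2 = -5

-5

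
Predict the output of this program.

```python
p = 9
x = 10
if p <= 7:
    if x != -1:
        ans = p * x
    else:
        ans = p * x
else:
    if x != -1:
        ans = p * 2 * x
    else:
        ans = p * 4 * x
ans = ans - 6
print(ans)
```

p=9, x=10
p <= 7 is False; x != -1 is True
→ ans = p * 2 * x = 180
ans = 180-6 = 174

174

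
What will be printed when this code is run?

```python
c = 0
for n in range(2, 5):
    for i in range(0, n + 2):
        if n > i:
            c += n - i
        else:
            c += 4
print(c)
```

43

n=2,i=0: 2>0, c = 0+2 = 2
n=2,i=1: 2>1, c = 2+1 = 3
n=2,i=2: not 2>2, c = 3+4 = 7
n=2,i=3: not 2>3, c = 7+4 = 11
n=3,i=0: 3>0, c = 11+3 = 14
n=3,i=1: 3>1, c = 14+2 = 16
n=3,i=2: 3>2, c = 16+1 = 17
n=3,i=3: not 3>3, c = 17+4 = 21
n=3,i=4: not 3>4, c = 21+4 = 25
n=4,i=0: 4>0, c = 25+4 = 29
n=4,i=1: 4>1, c = 29+3 = 32
n=4,i=2: 4>2, c = 32+2 = 34
n=4,i=3: 4>3, c = 34+1 = 35
n=4,i=4: not 4>4, c = 35+4 = 39
n=4,i=5: not 4>5, c = 39+4 = 43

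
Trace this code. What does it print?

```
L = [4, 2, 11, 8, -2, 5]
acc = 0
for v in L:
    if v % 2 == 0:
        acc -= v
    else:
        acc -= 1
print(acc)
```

-14

v=4: even, acc = 0-4 = -4
v=2: even, acc = (-4)-2 = -6
v=11: not even, acc = (-6)-1 = -7
v=8: even, acc = (-7)-8 = -15
v=-2: even, acc = (-15)-(-2) = -13
v=5: not even, acc = (-13)-1 = -14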